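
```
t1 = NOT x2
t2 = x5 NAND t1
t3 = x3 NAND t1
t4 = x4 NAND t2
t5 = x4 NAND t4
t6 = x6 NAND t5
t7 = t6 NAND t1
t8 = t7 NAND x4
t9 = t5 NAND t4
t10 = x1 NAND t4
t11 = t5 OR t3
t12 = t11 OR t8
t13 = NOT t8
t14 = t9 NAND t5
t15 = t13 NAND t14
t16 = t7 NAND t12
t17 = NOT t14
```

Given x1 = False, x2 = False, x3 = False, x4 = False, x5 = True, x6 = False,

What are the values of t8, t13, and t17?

t1 = NOT x2 = NOT False = True
t2 = x5 NAND t1 = True NAND True = False
t4 = x4 NAND t2 = False NAND False = True
t5 = x4 NAND t4 = False NAND True = True
t6 = x6 NAND t5 = False NAND True = True
t7 = t6 NAND t1 = True NAND True = False
t8 = t7 NAND x4 = False NAND False = True
t9 = t5 NAND t4 = True NAND True = False
t13 = NOT t8 = NOT True = False
t14 = t9 NAND t5 = False NAND True = True
t17 = NOT t14 = NOT True = False

t8 = True, t13 = False, t17 = False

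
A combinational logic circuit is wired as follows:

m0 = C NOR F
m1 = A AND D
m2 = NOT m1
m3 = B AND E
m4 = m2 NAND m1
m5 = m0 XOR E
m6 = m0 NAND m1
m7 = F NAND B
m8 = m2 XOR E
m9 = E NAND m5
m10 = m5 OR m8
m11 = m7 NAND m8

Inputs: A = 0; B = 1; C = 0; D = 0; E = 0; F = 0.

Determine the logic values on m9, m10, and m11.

m9 = 1, m10 = 1, m11 = 0

m0 = C NOR F = 0 NOR 0 = 1
m1 = A AND D = 0 AND 0 = 0
m2 = NOT m1 = NOT 0 = 1
m5 = m0 XOR E = 1 XOR 0 = 1
m7 = F NAND B = 0 NAND 1 = 1
m8 = m2 XOR E = 1 XOR 0 = 1
m9 = E NAND m5 = 0 NAND 1 = 1
m10 = m5 OR m8 = 1 OR 1 = 1
m11 = m7 NAND m8 = 1 NAND 1 = 0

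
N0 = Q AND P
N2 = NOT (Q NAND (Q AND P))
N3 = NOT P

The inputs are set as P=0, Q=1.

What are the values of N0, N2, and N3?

N0 = 0, N2 = 0, N3 = 1

N0 = 1 AND 0 = 0
N2 = NOT (1 NAND (1 AND 0)) = 0
N3 = NOT 0 = 1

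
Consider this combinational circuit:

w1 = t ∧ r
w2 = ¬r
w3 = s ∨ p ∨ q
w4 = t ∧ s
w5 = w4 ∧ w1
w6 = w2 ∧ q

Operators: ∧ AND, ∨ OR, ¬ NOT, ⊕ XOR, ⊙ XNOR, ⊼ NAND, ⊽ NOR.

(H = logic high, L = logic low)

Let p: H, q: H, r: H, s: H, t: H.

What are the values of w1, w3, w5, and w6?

w1 = t AND r = H AND H = H
w2 = NOT r = NOT H = L
w3 = s OR p OR q = H OR H OR H = H
w4 = t AND s = H AND H = H
w5 = w4 AND w1 = H AND H = H
w6 = w2 AND q = L AND H = L

w1 = H; w3 = H; w5 = H; w6 = L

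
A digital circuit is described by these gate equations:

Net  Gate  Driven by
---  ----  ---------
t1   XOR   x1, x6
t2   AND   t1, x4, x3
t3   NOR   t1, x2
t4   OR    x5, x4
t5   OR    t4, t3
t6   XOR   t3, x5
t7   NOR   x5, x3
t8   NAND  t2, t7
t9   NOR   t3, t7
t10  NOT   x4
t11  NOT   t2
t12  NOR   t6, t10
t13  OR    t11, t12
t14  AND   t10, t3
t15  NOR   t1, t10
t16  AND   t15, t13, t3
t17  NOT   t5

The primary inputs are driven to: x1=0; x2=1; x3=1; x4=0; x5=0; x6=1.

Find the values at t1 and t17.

t1 = 1  t17 = 1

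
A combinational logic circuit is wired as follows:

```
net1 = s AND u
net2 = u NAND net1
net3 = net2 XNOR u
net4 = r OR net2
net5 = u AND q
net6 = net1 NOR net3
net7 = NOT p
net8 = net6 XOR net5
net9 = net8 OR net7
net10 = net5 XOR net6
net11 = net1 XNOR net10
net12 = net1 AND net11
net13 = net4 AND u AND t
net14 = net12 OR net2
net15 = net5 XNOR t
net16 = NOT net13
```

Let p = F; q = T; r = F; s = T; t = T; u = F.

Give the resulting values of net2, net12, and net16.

net1 = s AND u = T AND F = F
net2 = u NAND net1 = F NAND F = T
net3 = net2 XNOR u = T XNOR F = F
net4 = r OR net2 = F OR T = T
net5 = u AND q = F AND T = F
net6 = net1 NOR net3 = F NOR F = T
net10 = net5 XOR net6 = F XOR T = T
net11 = net1 XNOR net10 = F XNOR T = F
net12 = net1 AND net11 = F AND F = F
net13 = net4 AND u AND t = T AND F AND T = F
net16 = NOT net13 = NOT F = T

net2 = T, net12 = F, net16 = T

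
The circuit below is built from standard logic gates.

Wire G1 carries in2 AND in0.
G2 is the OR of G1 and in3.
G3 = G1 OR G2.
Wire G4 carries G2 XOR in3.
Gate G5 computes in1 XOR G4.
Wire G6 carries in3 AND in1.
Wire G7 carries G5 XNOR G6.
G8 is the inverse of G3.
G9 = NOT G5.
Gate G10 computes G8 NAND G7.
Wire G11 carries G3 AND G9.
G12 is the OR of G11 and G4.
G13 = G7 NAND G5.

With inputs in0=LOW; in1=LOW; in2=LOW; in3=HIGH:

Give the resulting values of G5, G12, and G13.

G1 = in2 AND in0 = LOW AND LOW = LOW
G2 = G1 OR in3 = LOW OR HIGH = HIGH
G3 = G1 OR G2 = LOW OR HIGH = HIGH
G4 = G2 XOR in3 = HIGH XOR HIGH = LOW
G5 = in1 XOR G4 = LOW XOR LOW = LOW
G6 = in3 AND in1 = HIGH AND LOW = LOW
G7 = G5 XNOR G6 = LOW XNOR LOW = HIGH
G9 = NOT G5 = NOT LOW = HIGH
G11 = G3 AND G9 = HIGH AND HIGH = HIGH
G12 = G11 OR G4 = HIGH OR LOW = HIGH
G13 = G7 NAND G5 = HIGH NAND LOW = HIGH

G5 = LOW; G12 = HIGH; G13 = HIGH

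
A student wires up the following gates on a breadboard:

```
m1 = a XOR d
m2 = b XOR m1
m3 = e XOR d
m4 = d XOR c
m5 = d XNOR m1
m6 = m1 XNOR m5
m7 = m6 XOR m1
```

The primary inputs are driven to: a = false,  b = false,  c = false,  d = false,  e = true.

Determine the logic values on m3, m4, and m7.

m1 = a XOR d = false XOR false = false
m3 = e XOR d = true XOR false = true
m4 = d XOR c = false XOR false = false
m5 = d XNOR m1 = false XNOR false = true
m6 = m1 XNOR m5 = false XNOR true = false
m7 = m6 XOR m1 = false XOR false = false

m3 = true, m4 = false, m7 = false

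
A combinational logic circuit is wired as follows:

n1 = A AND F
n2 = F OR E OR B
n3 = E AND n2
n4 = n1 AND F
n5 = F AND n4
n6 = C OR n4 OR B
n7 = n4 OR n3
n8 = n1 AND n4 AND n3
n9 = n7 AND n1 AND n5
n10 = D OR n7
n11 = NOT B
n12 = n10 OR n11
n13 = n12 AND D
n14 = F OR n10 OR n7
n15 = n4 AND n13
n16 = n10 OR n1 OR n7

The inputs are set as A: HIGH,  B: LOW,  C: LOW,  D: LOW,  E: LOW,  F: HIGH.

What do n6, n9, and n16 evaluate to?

n1 = A AND F = HIGH AND HIGH = HIGH
n2 = F OR E OR B = HIGH OR LOW OR LOW = HIGH
n3 = E AND n2 = LOW AND HIGH = LOW
n4 = n1 AND F = HIGH AND HIGH = HIGH
n5 = F AND n4 = HIGH AND HIGH = HIGH
n6 = C OR n4 OR B = LOW OR HIGH OR LOW = HIGH
n7 = n4 OR n3 = HIGH OR LOW = HIGH
n9 = n7 AND n1 AND n5 = HIGH AND HIGH AND HIGH = HIGH
n10 = D OR n7 = LOW OR HIGH = HIGH
n16 = n10 OR n1 OR n7 = HIGH OR HIGH OR HIGH = HIGH

n6 = HIGH  n9 = HIGH  n16 = HIGH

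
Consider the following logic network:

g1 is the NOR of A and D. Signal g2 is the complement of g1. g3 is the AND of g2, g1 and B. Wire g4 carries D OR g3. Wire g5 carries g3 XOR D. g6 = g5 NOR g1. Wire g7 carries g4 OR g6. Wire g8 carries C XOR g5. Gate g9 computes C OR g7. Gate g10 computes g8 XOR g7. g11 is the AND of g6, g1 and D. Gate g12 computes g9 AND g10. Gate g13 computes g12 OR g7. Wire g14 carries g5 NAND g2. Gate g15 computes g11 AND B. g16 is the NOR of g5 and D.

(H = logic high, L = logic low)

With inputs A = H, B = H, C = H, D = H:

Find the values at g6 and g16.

g6 = L  g16 = L

g1 = A NOR D = H NOR H = L
g2 = NOT g1 = NOT L = H
g3 = g2 AND g1 AND B = H AND L AND H = L
g5 = g3 XOR D = L XOR H = H
g6 = g5 NOR g1 = H NOR L = L
g16 = g5 NOR D = H NOR H = L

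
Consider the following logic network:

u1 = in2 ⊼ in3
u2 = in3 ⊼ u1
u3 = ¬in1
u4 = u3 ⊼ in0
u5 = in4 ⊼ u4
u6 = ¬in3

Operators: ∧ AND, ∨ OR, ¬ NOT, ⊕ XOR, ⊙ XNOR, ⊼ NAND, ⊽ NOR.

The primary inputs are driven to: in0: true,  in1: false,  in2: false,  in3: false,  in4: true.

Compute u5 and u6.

u5 = true, u6 = true

u3 = NOT in1 = NOT false = true
u4 = u3 NAND in0 = true NAND true = false
u5 = in4 NAND u4 = true NAND false = true
u6 = NOT in3 = NOT false = true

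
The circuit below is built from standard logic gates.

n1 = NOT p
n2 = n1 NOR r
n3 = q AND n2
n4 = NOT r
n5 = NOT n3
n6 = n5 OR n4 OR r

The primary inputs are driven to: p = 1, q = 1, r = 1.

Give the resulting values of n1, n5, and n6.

n1 = NOT p = NOT 1 = 0
n2 = n1 NOR r = 0 NOR 1 = 0
n3 = q AND n2 = 1 AND 0 = 0
n4 = NOT r = NOT 1 = 0
n5 = NOT n3 = NOT 0 = 1
n6 = n5 OR n4 OR r = 1 OR 0 OR 1 = 1

n1 = 0, n5 = 1, n6 = 1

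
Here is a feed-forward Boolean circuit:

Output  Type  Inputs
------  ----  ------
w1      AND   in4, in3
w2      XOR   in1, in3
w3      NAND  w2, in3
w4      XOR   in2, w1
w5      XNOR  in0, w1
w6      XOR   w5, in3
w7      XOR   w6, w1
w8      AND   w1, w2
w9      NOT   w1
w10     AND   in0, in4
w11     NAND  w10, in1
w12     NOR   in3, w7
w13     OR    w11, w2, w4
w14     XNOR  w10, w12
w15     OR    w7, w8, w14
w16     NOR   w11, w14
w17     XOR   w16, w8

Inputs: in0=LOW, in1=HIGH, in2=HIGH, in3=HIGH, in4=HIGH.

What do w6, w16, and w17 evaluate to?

w6 = HIGH, w16 = LOW, w17 = LOW

w1 = in4 AND in3 = HIGH AND HIGH = HIGH
w2 = in1 XOR in3 = HIGH XOR HIGH = LOW
w5 = in0 XNOR w1 = LOW XNOR HIGH = LOW
w6 = w5 XOR in3 = LOW XOR HIGH = HIGH
w7 = w6 XOR w1 = HIGH XOR HIGH = LOW
w8 = w1 AND w2 = HIGH AND LOW = LOW
w10 = in0 AND in4 = LOW AND HIGH = LOW
w11 = w10 NAND in1 = LOW NAND HIGH = HIGH
w12 = in3 NOR w7 = HIGH NOR LOW = LOW
w14 = w10 XNOR w12 = LOW XNOR LOW = HIGH
w16 = w11 NOR w14 = HIGH NOR HIGH = LOW
w17 = w16 XOR w8 = LOW XOR LOW = LOW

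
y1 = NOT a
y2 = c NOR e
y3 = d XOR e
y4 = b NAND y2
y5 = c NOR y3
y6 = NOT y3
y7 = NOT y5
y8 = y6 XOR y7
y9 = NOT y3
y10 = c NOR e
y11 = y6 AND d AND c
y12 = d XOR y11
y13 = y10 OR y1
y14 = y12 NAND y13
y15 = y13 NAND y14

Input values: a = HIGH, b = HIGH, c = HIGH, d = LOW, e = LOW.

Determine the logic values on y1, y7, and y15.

y1 = LOW; y7 = HIGH; y15 = HIGH

y1 = NOT a = NOT HIGH = LOW
y3 = d XOR e = LOW XOR LOW = LOW
y5 = c NOR y3 = HIGH NOR LOW = LOW
y6 = NOT y3 = NOT LOW = HIGH
y7 = NOT y5 = NOT LOW = HIGH
y10 = c NOR e = HIGH NOR LOW = LOW
y11 = y6 AND d AND c = HIGH AND LOW AND HIGH = LOW
y12 = d XOR y11 = LOW XOR LOW = LOW
y13 = y10 OR y1 = LOW OR LOW = LOW
y14 = y12 NAND y13 = LOW NAND LOW = HIGH
y15 = y13 NAND y14 = LOW NAND HIGH = HIGH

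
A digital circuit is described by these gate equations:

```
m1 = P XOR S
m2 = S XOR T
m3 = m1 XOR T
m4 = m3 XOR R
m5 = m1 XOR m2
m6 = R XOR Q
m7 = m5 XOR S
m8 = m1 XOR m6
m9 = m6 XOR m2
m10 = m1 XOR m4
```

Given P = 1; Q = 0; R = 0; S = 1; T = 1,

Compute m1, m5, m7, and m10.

m1 = 0; m5 = 0; m7 = 1; m10 = 1

m1 = P XOR S = 1 XOR 1 = 0
m2 = S XOR T = 1 XOR 1 = 0
m3 = m1 XOR T = 0 XOR 1 = 1
m4 = m3 XOR R = 1 XOR 0 = 1
m5 = m1 XOR m2 = 0 XOR 0 = 0
m7 = m5 XOR S = 0 XOR 1 = 1
m10 = m1 XOR m4 = 0 XOR 1 = 1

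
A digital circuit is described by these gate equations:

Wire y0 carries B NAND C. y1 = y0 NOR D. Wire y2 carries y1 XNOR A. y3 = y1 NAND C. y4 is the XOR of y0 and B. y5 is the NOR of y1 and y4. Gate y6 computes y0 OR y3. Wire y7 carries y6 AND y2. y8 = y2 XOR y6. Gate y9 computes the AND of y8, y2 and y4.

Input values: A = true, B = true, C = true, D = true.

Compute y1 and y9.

y0 = B NAND C = true NAND true = false
y1 = y0 NOR D = false NOR true = false
y2 = y1 XNOR A = false XNOR true = false
y3 = y1 NAND C = false NAND true = true
y4 = y0 XOR B = false XOR true = true
y6 = y0 OR y3 = false OR true = true
y8 = y2 XOR y6 = false XOR true = true
y9 = y8 AND y2 AND y4 = true AND false AND true = false

y1 = false, y9 = false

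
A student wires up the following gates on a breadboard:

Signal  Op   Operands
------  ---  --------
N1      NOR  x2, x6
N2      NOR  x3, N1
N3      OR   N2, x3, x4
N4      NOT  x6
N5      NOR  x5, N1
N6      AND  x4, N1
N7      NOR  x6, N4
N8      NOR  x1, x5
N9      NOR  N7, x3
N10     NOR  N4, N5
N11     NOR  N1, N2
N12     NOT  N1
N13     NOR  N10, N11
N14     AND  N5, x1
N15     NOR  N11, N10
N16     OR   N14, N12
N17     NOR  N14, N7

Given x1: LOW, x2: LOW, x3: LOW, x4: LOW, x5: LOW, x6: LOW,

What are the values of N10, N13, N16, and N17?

N10 = LOW; N13 = HIGH; N16 = LOW; N17 = HIGH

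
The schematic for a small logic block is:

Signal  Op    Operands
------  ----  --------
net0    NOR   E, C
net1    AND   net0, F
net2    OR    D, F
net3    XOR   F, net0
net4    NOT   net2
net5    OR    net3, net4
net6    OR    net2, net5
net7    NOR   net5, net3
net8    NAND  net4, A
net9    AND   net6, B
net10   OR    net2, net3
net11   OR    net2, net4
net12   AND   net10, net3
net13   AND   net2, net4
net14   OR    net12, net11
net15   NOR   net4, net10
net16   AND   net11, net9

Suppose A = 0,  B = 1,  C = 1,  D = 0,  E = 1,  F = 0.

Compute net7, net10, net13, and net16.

net7 = 0, net10 = 0, net13 = 0, net16 = 1

net0 = E NOR C = 1 NOR 1 = 0
net2 = D OR F = 0 OR 0 = 0
net3 = F XOR net0 = 0 XOR 0 = 0
net4 = NOT net2 = NOT 0 = 1
net5 = net3 OR net4 = 0 OR 1 = 1
net6 = net2 OR net5 = 0 OR 1 = 1
net7 = net5 NOR net3 = 1 NOR 0 = 0
net9 = net6 AND B = 1 AND 1 = 1
net10 = net2 OR net3 = 0 OR 0 = 0
net11 = net2 OR net4 = 0 OR 1 = 1
net13 = net2 AND net4 = 0 AND 1 = 0
net16 = net11 AND net9 = 1 AND 1 = 1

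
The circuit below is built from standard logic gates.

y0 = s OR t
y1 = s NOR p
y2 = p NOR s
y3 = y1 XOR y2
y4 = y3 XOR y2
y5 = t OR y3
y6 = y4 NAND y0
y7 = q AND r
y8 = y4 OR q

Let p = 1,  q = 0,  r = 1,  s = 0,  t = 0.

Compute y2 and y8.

y1 = s NOR p = 0 NOR 1 = 0
y2 = p NOR s = 1 NOR 0 = 0
y3 = y1 XOR y2 = 0 XOR 0 = 0
y4 = y3 XOR y2 = 0 XOR 0 = 0
y8 = y4 OR q = 0 OR 0 = 0

y2 = 0  y8 = 0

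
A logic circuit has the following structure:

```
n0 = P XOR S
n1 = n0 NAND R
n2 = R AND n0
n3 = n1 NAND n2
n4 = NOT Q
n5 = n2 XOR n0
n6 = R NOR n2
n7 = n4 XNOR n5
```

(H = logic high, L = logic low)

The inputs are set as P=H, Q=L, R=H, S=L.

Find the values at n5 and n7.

n5 = L, n7 = L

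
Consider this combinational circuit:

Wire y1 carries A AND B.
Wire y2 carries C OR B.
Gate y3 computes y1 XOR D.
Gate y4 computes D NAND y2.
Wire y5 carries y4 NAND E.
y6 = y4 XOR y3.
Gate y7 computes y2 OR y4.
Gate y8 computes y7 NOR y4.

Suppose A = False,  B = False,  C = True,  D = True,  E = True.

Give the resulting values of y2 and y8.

y2 = True, y8 = False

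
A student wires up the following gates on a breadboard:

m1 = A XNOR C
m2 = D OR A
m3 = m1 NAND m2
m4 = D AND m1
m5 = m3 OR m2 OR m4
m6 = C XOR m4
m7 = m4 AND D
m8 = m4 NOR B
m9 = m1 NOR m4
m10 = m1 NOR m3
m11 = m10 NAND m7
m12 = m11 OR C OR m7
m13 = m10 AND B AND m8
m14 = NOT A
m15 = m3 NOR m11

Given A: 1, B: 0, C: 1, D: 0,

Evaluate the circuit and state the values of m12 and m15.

m1 = A XNOR C = 1 XNOR 1 = 1
m2 = D OR A = 0 OR 1 = 1
m3 = m1 NAND m2 = 1 NAND 1 = 0
m4 = D AND m1 = 0 AND 1 = 0
m7 = m4 AND D = 0 AND 0 = 0
m10 = m1 NOR m3 = 1 NOR 0 = 0
m11 = m10 NAND m7 = 0 NAND 0 = 1
m12 = m11 OR C OR m7 = 1 OR 1 OR 0 = 1
m15 = m3 NOR m11 = 0 NOR 1 = 0

m12 = 1, m15 = 0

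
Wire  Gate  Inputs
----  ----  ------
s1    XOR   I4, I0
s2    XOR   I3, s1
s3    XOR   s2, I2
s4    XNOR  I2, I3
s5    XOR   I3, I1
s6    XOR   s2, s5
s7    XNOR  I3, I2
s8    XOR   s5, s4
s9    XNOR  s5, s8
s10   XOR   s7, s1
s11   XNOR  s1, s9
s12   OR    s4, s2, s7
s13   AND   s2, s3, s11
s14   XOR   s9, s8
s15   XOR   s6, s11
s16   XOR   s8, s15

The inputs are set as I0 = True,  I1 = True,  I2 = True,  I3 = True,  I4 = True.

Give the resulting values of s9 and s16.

s1 = I4 XOR I0 = True XOR True = False
s2 = I3 XOR s1 = True XOR False = True
s4 = I2 XNOR I3 = True XNOR True = True
s5 = I3 XOR I1 = True XOR True = False
s6 = s2 XOR s5 = True XOR False = True
s8 = s5 XOR s4 = False XOR True = True
s9 = s5 XNOR s8 = False XNOR True = False
s11 = s1 XNOR s9 = False XNOR False = True
s15 = s6 XOR s11 = True XOR True = False
s16 = s8 XOR s15 = True XOR False = True

s9 = False, s16 = True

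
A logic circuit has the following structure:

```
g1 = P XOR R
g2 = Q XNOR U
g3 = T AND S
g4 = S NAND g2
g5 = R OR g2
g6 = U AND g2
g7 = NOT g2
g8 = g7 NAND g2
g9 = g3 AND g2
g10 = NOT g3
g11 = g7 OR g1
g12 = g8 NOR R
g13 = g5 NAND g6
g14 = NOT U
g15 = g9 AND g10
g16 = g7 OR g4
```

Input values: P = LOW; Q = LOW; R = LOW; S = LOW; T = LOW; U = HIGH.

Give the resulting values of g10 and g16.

g2 = Q XNOR U = LOW XNOR HIGH = LOW
g3 = T AND S = LOW AND LOW = LOW
g4 = S NAND g2 = LOW NAND LOW = HIGH
g7 = NOT g2 = NOT LOW = HIGH
g10 = NOT g3 = NOT LOW = HIGH
g16 = g7 OR g4 = HIGH OR HIGH = HIGH

g10 = HIGH; g16 = HIGH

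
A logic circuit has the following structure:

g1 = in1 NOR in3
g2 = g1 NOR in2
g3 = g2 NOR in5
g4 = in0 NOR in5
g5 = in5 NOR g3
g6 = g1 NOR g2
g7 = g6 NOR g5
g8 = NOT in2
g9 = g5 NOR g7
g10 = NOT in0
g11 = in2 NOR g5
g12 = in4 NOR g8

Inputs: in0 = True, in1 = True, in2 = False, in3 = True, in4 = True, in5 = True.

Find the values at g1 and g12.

g1 = in1 NOR in3 = True NOR True = False
g8 = NOT in2 = NOT False = True
g12 = in4 NOR g8 = True NOR True = False

g1 = False; g12 = False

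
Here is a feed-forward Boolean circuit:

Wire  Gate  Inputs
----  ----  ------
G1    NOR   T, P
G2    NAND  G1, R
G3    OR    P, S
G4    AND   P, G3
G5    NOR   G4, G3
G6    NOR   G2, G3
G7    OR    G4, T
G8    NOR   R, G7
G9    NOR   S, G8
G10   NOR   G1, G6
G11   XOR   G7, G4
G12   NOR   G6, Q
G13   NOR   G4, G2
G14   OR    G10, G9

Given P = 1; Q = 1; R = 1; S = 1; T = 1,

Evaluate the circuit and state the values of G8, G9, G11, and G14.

G1 = T NOR P = 1 NOR 1 = 0
G2 = G1 NAND R = 0 NAND 1 = 1
G3 = P OR S = 1 OR 1 = 1
G4 = P AND G3 = 1 AND 1 = 1
G6 = G2 NOR G3 = 1 NOR 1 = 0
G7 = G4 OR T = 1 OR 1 = 1
G8 = R NOR G7 = 1 NOR 1 = 0
G9 = S NOR G8 = 1 NOR 0 = 0
G10 = G1 NOR G6 = 0 NOR 0 = 1
G11 = G7 XOR G4 = 1 XOR 1 = 0
G14 = G10 OR G9 = 1 OR 0 = 1

G8 = 0, G9 = 0, G11 = 0, G14 = 1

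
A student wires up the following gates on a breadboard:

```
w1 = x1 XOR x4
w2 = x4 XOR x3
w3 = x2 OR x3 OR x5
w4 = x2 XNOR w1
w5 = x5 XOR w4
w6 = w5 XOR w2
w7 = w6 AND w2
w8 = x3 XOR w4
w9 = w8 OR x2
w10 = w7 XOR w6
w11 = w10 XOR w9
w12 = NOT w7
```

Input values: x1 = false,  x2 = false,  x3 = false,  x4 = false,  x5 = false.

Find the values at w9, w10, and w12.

w9 = true  w10 = true  w12 = true

w1 = x1 XOR x4 = false XOR false = false
w2 = x4 XOR x3 = false XOR false = false
w4 = x2 XNOR w1 = false XNOR false = true
w5 = x5 XOR w4 = false XOR true = true
w6 = w5 XOR w2 = true XOR false = true
w7 = w6 AND w2 = true AND false = false
w8 = x3 XOR w4 = false XOR true = true
w9 = w8 OR x2 = true OR false = true
w10 = w7 XOR w6 = false XOR true = true
w12 = NOT w7 = NOT false = true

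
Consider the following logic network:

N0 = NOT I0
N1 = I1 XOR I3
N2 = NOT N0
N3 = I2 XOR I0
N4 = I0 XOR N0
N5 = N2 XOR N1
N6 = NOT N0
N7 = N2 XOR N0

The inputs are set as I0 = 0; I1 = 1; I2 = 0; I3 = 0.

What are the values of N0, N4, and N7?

N0 = 1; N4 = 1; N7 = 1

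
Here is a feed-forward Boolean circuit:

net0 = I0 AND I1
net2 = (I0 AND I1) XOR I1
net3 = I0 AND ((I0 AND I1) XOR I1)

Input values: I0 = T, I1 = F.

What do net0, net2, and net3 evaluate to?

net0 = F, net2 = F, net3 = F

net0 = T AND F = F
net2 = (T AND F) XOR F = F
net3 = T AND ((T AND F) XOR F) = F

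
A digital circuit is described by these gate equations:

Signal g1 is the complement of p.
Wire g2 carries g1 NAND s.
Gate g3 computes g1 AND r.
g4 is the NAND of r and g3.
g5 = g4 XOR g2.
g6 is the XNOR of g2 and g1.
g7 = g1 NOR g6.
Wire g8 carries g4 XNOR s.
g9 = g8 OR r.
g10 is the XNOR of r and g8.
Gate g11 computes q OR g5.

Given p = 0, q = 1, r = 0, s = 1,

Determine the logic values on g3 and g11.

g3 = 0, g11 = 1

g1 = NOT p = NOT 0 = 1
g2 = g1 NAND s = 1 NAND 1 = 0
g3 = g1 AND r = 1 AND 0 = 0
g4 = r NAND g3 = 0 NAND 0 = 1
g5 = g4 XOR g2 = 1 XOR 0 = 1
g11 = q OR g5 = 1 OR 1 = 1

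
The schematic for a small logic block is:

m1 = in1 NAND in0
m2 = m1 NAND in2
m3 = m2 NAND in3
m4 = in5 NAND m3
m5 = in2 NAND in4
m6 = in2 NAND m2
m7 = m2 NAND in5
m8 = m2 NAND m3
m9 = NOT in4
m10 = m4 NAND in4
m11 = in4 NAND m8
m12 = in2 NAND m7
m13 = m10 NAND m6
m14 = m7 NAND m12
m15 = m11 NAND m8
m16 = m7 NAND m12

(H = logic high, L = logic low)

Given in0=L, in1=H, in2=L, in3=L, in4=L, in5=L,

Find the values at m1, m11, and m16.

m1 = in1 NAND in0 = H NAND L = H
m2 = m1 NAND in2 = H NAND L = H
m3 = m2 NAND in3 = H NAND L = H
m7 = m2 NAND in5 = H NAND L = H
m8 = m2 NAND m3 = H NAND H = L
m11 = in4 NAND m8 = L NAND L = H
m12 = in2 NAND m7 = L NAND H = H
m16 = m7 NAND m12 = H NAND H = L

m1 = H  m11 = H  m16 = L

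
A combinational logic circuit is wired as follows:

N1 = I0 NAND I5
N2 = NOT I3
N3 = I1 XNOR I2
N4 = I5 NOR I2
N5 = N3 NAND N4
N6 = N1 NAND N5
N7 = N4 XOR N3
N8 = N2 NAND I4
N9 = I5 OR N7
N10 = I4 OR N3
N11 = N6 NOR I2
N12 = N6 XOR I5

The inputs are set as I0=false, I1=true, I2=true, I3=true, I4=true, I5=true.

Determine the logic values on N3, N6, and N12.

N3 = true, N6 = false, N12 = true

N1 = I0 NAND I5 = false NAND true = true
N3 = I1 XNOR I2 = true XNOR true = true
N4 = I5 NOR I2 = true NOR true = false
N5 = N3 NAND N4 = true NAND false = true
N6 = N1 NAND N5 = true NAND true = false
N12 = N6 XOR I5 = false XOR true = true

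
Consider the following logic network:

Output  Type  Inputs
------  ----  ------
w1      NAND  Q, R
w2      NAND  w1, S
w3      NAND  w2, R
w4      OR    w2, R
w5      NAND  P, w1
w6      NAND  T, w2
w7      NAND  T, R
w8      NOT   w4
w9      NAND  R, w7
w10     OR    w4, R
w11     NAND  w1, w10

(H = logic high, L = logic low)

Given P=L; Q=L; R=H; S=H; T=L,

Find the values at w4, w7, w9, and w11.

w4 = H  w7 = H  w9 = L  w11 = L

w1 = Q NAND R = L NAND H = H
w2 = w1 NAND S = H NAND H = L
w4 = w2 OR R = L OR H = H
w7 = T NAND R = L NAND H = H
w9 = R NAND w7 = H NAND H = L
w10 = w4 OR R = H OR H = H
w11 = w1 NAND w10 = H NAND H = L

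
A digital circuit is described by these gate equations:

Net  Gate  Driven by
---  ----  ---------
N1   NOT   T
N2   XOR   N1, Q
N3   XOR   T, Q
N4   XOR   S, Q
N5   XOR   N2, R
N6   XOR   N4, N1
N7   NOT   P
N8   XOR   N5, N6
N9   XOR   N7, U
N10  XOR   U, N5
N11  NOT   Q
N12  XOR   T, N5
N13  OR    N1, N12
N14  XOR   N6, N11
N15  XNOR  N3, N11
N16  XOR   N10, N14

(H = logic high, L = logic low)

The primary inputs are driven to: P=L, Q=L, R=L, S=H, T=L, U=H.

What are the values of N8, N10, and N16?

N8 = H; N10 = L; N16 = H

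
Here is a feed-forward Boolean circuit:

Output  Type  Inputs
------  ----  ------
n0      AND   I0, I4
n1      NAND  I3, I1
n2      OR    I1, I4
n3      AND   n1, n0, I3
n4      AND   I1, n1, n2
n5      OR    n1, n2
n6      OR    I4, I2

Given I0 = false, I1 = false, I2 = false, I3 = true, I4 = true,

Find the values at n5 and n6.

n1 = I3 NAND I1 = true NAND false = true
n2 = I1 OR I4 = false OR true = true
n5 = n1 OR n2 = true OR true = true
n6 = I4 OR I2 = true OR false = true

n5 = true  n6 = true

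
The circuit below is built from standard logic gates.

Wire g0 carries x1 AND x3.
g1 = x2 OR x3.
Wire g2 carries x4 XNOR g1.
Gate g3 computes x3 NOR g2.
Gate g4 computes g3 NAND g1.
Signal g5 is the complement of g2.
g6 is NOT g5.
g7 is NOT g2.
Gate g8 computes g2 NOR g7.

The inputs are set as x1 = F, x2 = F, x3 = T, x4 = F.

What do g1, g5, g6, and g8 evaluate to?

g1 = x2 OR x3 = F OR T = T
g2 = x4 XNOR g1 = F XNOR T = F
g5 = NOT g2 = NOT F = T
g6 = NOT g5 = NOT T = F
g7 = NOT g2 = NOT F = T
g8 = g2 NOR g7 = F NOR T = F

g1 = T  g5 = T  g6 = F  g8 = F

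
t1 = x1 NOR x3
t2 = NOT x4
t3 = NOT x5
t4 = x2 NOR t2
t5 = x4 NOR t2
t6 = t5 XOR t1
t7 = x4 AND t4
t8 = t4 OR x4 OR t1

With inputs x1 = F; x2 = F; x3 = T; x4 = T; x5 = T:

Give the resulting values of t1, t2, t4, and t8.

t1 = F, t2 = F, t4 = T, t8 = T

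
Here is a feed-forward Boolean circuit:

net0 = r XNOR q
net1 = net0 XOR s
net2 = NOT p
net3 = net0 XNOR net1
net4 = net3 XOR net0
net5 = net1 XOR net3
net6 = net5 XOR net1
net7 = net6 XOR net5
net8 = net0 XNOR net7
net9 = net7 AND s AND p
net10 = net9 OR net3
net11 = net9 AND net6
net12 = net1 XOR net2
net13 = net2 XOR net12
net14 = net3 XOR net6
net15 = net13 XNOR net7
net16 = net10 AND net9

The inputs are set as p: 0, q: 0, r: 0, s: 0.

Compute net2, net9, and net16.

net2 = 1; net9 = 0; net16 = 0

net0 = r XNOR q = 0 XNOR 0 = 1
net1 = net0 XOR s = 1 XOR 0 = 1
net2 = NOT p = NOT 0 = 1
net3 = net0 XNOR net1 = 1 XNOR 1 = 1
net5 = net1 XOR net3 = 1 XOR 1 = 0
net6 = net5 XOR net1 = 0 XOR 1 = 1
net7 = net6 XOR net5 = 1 XOR 0 = 1
net9 = net7 AND s AND p = 1 AND 0 AND 0 = 0
net10 = net9 OR net3 = 0 OR 1 = 1
net16 = net10 AND net9 = 1 AND 0 = 0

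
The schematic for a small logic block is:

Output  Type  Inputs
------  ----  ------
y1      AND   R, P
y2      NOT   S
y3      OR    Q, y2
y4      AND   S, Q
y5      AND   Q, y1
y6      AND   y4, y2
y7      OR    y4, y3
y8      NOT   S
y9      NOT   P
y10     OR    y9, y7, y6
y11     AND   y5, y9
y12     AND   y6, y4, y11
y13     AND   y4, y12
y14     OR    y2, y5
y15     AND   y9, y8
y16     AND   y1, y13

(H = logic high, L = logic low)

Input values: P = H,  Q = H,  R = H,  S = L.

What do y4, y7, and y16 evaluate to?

y4 = L, y7 = H, y16 = L

y1 = R AND P = H AND H = H
y2 = NOT S = NOT L = H
y3 = Q OR y2 = H OR H = H
y4 = S AND Q = L AND H = L
y5 = Q AND y1 = H AND H = H
y6 = y4 AND y2 = L AND H = L
y7 = y4 OR y3 = L OR H = H
y9 = NOT P = NOT H = L
y11 = y5 AND y9 = H AND L = L
y12 = y6 AND y4 AND y11 = L AND L AND L = L
y13 = y4 AND y12 = L AND L = L
y16 = y1 AND y13 = H AND L = L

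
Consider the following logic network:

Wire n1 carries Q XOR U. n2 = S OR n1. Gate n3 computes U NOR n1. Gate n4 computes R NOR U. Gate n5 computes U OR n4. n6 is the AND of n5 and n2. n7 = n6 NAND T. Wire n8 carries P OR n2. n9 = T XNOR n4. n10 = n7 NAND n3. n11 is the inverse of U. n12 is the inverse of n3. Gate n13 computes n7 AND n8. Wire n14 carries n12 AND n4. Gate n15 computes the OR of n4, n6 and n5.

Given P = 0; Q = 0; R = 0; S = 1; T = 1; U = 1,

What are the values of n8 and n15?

n8 = 1, n15 = 1

n1 = Q XOR U = 0 XOR 1 = 1
n2 = S OR n1 = 1 OR 1 = 1
n4 = R NOR U = 0 NOR 1 = 0
n5 = U OR n4 = 1 OR 0 = 1
n6 = n5 AND n2 = 1 AND 1 = 1
n8 = P OR n2 = 0 OR 1 = 1
n15 = n4 OR n6 OR n5 = 0 OR 1 OR 1 = 1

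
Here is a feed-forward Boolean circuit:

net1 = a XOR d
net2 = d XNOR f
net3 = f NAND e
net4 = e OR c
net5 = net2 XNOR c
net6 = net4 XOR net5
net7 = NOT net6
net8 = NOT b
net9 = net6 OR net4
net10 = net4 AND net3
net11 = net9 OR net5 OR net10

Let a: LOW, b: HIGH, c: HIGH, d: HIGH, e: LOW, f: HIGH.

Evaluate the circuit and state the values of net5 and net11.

net5 = HIGH, net11 = HIGH

net2 = d XNOR f = HIGH XNOR HIGH = HIGH
net3 = f NAND e = HIGH NAND LOW = HIGH
net4 = e OR c = LOW OR HIGH = HIGH
net5 = net2 XNOR c = HIGH XNOR HIGH = HIGH
net6 = net4 XOR net5 = HIGH XOR HIGH = LOW
net9 = net6 OR net4 = LOW OR HIGH = HIGH
net10 = net4 AND net3 = HIGH AND HIGH = HIGH
net11 = net9 OR net5 OR net10 = HIGH OR HIGH OR HIGH = HIGH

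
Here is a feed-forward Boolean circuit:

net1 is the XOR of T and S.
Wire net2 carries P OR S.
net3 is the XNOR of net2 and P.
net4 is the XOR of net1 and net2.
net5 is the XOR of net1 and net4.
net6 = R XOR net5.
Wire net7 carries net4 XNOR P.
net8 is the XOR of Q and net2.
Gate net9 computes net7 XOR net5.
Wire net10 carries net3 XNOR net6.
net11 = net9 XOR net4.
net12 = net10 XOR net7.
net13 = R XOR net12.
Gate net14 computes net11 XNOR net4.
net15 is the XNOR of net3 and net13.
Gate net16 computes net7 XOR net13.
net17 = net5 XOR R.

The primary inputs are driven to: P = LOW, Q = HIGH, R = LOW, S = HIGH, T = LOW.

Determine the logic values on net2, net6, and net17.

net2 = HIGH  net6 = HIGH  net17 = HIGH

net1 = T XOR S = LOW XOR HIGH = HIGH
net2 = P OR S = LOW OR HIGH = HIGH
net4 = net1 XOR net2 = HIGH XOR HIGH = LOW
net5 = net1 XOR net4 = HIGH XOR LOW = HIGH
net6 = R XOR net5 = LOW XOR HIGH = HIGH
net17 = net5 XOR R = HIGH XOR LOW = HIGH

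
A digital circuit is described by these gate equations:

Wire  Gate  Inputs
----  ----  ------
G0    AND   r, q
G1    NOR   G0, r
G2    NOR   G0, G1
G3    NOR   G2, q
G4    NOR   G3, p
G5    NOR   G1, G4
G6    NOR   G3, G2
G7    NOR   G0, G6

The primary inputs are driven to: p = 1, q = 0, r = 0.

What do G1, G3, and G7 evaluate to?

G1 = 1  G3 = 1  G7 = 1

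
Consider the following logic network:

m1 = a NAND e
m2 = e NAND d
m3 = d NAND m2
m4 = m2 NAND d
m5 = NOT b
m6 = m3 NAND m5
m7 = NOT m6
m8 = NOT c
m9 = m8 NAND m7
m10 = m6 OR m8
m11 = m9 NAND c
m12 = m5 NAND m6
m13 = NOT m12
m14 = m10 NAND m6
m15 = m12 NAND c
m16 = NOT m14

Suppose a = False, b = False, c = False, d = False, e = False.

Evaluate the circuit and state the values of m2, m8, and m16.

m2 = e NAND d = False NAND False = True
m3 = d NAND m2 = False NAND True = True
m5 = NOT b = NOT False = True
m6 = m3 NAND m5 = True NAND True = False
m8 = NOT c = NOT False = True
m10 = m6 OR m8 = False OR True = True
m14 = m10 NAND m6 = True NAND False = True
m16 = NOT m14 = NOT True = False

m2 = True, m8 = True, m16 = False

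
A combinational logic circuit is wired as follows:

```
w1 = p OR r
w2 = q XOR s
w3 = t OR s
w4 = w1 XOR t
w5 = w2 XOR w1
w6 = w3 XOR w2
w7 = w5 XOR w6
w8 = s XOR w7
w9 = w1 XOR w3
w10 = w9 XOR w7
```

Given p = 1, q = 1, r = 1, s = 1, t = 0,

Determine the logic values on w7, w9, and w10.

w7 = 0  w9 = 0  w10 = 0

w1 = p OR r = 1 OR 1 = 1
w2 = q XOR s = 1 XOR 1 = 0
w3 = t OR s = 0 OR 1 = 1
w5 = w2 XOR w1 = 0 XOR 1 = 1
w6 = w3 XOR w2 = 1 XOR 0 = 1
w7 = w5 XOR w6 = 1 XOR 1 = 0
w9 = w1 XOR w3 = 1 XOR 1 = 0
w10 = w9 XOR w7 = 0 XOR 0 = 0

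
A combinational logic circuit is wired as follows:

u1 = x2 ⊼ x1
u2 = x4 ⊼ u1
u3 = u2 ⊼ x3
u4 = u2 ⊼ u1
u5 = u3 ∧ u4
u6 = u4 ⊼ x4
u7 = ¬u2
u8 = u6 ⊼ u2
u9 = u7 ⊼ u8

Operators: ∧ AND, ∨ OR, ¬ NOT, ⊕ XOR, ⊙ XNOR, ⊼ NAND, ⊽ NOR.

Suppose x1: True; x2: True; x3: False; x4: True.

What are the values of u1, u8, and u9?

u1 = False; u8 = True; u9 = True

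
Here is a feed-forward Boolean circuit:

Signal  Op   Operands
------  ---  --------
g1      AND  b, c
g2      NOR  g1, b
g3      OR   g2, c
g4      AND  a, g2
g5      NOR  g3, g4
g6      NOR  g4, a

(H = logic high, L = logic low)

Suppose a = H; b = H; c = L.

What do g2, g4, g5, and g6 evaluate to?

g1 = b AND c = H AND L = L
g2 = g1 NOR b = L NOR H = L
g3 = g2 OR c = L OR L = L
g4 = a AND g2 = H AND L = L
g5 = g3 NOR g4 = L NOR L = H
g6 = g4 NOR a = L NOR H = L

g2 = L, g4 = L, g5 = H, g6 = L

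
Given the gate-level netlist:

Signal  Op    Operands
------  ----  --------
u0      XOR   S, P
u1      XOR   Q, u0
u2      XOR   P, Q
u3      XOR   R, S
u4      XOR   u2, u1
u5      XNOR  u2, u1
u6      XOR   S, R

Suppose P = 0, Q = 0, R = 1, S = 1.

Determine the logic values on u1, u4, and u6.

u1 = 1  u4 = 1  u6 = 0

u0 = S XOR P = 1 XOR 0 = 1
u1 = Q XOR u0 = 0 XOR 1 = 1
u2 = P XOR Q = 0 XOR 0 = 0
u4 = u2 XOR u1 = 0 XOR 1 = 1
u6 = S XOR R = 1 XOR 1 = 0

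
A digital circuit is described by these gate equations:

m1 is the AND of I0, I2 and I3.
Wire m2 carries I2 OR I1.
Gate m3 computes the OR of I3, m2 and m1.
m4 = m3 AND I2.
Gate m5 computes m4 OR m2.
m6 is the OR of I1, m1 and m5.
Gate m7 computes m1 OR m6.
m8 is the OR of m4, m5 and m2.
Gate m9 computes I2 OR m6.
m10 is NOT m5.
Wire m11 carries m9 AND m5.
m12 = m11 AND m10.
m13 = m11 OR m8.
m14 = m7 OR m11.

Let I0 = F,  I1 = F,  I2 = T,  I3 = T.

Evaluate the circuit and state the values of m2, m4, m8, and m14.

m2 = T; m4 = T; m8 = T; m14 = T

m1 = I0 AND I2 AND I3 = F AND T AND T = F
m2 = I2 OR I1 = T OR F = T
m3 = I3 OR m2 OR m1 = T OR T OR F = T
m4 = m3 AND I2 = T AND T = T
m5 = m4 OR m2 = T OR T = T
m6 = I1 OR m1 OR m5 = F OR F OR T = T
m7 = m1 OR m6 = F OR T = T
m8 = m4 OR m5 OR m2 = T OR T OR T = T
m9 = I2 OR m6 = T OR T = T
m11 = m9 AND m5 = T AND T = T
m14 = m7 OR m11 = T OR T = T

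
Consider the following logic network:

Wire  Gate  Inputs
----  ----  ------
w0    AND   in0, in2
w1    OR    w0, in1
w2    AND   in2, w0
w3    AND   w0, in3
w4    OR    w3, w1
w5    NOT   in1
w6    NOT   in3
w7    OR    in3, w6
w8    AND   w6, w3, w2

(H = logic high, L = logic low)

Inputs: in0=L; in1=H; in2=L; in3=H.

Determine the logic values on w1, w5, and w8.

w0 = in0 AND in2 = L AND L = L
w1 = w0 OR in1 = L OR H = H
w2 = in2 AND w0 = L AND L = L
w3 = w0 AND in3 = L AND H = L
w5 = NOT in1 = NOT H = L
w6 = NOT in3 = NOT H = L
w8 = w6 AND w3 AND w2 = L AND L AND L = L

w1 = H  w5 = L  w8 = L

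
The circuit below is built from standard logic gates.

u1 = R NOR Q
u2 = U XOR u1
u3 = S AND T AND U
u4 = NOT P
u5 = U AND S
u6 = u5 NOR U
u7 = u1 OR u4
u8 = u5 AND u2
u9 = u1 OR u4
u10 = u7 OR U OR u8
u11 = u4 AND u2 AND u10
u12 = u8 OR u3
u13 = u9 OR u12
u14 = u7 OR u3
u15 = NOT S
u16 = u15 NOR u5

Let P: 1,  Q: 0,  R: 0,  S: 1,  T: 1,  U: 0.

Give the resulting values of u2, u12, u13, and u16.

u2 = 1, u12 = 0, u13 = 1, u16 = 1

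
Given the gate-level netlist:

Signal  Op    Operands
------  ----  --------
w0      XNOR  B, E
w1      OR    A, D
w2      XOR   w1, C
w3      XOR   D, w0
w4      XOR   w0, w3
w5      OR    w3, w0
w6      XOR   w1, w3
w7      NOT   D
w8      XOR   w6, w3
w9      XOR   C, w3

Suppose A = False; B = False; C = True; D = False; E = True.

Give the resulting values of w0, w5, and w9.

w0 = B XNOR E = False XNOR True = False
w3 = D XOR w0 = False XOR False = False
w5 = w3 OR w0 = False OR False = False
w9 = C XOR w3 = True XOR False = True

w0 = False, w5 = False, w9 = True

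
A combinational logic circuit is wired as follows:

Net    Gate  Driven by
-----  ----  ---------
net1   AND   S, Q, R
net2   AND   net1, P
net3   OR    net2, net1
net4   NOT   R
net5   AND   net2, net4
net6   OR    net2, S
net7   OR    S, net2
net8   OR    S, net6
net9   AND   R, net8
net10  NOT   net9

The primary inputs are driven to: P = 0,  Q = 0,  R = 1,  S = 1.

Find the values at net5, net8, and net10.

net5 = 0, net8 = 1, net10 = 0

net1 = S AND Q AND R = 1 AND 0 AND 1 = 0
net2 = net1 AND P = 0 AND 0 = 0
net4 = NOT R = NOT 1 = 0
net5 = net2 AND net4 = 0 AND 0 = 0
net6 = net2 OR S = 0 OR 1 = 1
net8 = S OR net6 = 1 OR 1 = 1
net9 = R AND net8 = 1 AND 1 = 1
net10 = NOT net9 = NOT 1 = 0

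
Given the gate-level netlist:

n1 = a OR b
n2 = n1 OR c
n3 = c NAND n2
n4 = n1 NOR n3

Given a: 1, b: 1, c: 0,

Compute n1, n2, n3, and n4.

n1 = 1, n2 = 1, n3 = 1, n4 = 0

n1 = a OR b = 1 OR 1 = 1
n2 = n1 OR c = 1 OR 0 = 1
n3 = c NAND n2 = 0 NAND 1 = 1
n4 = n1 NOR n3 = 1 NOR 1 = 0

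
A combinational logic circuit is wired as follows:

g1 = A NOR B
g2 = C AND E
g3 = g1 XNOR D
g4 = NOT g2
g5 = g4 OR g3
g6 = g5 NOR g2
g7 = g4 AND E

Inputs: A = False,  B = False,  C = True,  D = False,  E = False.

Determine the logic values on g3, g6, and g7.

g3 = False, g6 = False, g7 = False

g1 = A NOR B = False NOR False = True
g2 = C AND E = True AND False = False
g3 = g1 XNOR D = True XNOR False = False
g4 = NOT g2 = NOT False = True
g5 = g4 OR g3 = True OR False = True
g6 = g5 NOR g2 = True NOR False = False
g7 = g4 AND E = True AND False = False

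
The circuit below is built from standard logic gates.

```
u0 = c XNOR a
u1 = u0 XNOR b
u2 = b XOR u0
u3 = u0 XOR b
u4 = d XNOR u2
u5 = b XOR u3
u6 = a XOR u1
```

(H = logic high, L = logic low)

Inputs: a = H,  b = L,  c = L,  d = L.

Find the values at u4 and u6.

u4 = H, u6 = L

u0 = c XNOR a = L XNOR H = L
u1 = u0 XNOR b = L XNOR L = H
u2 = b XOR u0 = L XOR L = L
u4 = d XNOR u2 = L XNOR L = H
u6 = a XOR u1 = H XOR H = L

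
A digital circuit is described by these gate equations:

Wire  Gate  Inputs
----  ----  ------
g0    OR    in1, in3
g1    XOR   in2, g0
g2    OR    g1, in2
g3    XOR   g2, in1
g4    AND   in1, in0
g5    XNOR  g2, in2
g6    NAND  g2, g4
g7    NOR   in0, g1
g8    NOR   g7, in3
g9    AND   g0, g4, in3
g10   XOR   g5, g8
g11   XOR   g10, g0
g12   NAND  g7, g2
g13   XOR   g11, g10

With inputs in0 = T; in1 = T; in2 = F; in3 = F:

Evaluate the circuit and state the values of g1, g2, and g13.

g0 = in1 OR in3 = T OR F = T
g1 = in2 XOR g0 = F XOR T = T
g2 = g1 OR in2 = T OR F = T
g5 = g2 XNOR in2 = T XNOR F = F
g7 = in0 NOR g1 = T NOR T = F
g8 = g7 NOR in3 = F NOR F = T
g10 = g5 XOR g8 = F XOR T = T
g11 = g10 XOR g0 = T XOR T = F
g13 = g11 XOR g10 = F XOR T = T

g1 = T  g2 = T  g13 = T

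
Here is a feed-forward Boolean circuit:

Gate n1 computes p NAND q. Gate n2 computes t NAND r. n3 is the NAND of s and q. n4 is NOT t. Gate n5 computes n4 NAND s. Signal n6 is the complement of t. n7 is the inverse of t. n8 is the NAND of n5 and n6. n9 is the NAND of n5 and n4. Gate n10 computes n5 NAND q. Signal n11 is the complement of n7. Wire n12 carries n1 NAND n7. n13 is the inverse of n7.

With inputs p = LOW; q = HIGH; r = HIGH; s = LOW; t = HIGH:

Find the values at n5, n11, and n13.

n4 = NOT t = NOT HIGH = LOW
n5 = n4 NAND s = LOW NAND LOW = HIGH
n7 = NOT t = NOT HIGH = LOW
n11 = NOT n7 = NOT LOW = HIGH
n13 = NOT n7 = NOT LOW = HIGH

n5 = HIGH, n11 = HIGH, n13 = HIGH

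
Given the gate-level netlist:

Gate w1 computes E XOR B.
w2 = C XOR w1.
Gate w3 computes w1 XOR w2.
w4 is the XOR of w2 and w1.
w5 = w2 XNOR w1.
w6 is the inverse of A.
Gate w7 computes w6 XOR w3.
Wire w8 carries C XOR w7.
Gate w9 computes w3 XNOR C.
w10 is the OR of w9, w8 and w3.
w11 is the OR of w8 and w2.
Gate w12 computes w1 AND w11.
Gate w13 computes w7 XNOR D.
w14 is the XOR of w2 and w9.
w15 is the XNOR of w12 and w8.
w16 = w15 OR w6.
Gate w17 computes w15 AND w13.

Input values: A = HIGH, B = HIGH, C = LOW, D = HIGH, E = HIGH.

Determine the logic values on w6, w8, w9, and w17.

w6 = LOW  w8 = LOW  w9 = HIGH  w17 = LOW

w1 = E XOR B = HIGH XOR HIGH = LOW
w2 = C XOR w1 = LOW XOR LOW = LOW
w3 = w1 XOR w2 = LOW XOR LOW = LOW
w6 = NOT A = NOT HIGH = LOW
w7 = w6 XOR w3 = LOW XOR LOW = LOW
w8 = C XOR w7 = LOW XOR LOW = LOW
w9 = w3 XNOR C = LOW XNOR LOW = HIGH
w11 = w8 OR w2 = LOW OR LOW = LOW
w12 = w1 AND w11 = LOW AND LOW = LOW
w13 = w7 XNOR D = LOW XNOR HIGH = LOW
w15 = w12 XNOR w8 = LOW XNOR LOW = HIGH
w17 = w15 AND w13 = HIGH AND LOW = LOW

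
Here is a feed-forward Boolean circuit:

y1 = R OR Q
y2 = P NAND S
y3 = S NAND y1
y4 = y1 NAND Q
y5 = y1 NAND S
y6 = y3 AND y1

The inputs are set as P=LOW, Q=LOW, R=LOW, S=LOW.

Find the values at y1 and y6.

y1 = R OR Q = LOW OR LOW = LOW
y3 = S NAND y1 = LOW NAND LOW = HIGH
y6 = y3 AND y1 = HIGH AND LOW = LOW

y1 = LOW, y6 = LOW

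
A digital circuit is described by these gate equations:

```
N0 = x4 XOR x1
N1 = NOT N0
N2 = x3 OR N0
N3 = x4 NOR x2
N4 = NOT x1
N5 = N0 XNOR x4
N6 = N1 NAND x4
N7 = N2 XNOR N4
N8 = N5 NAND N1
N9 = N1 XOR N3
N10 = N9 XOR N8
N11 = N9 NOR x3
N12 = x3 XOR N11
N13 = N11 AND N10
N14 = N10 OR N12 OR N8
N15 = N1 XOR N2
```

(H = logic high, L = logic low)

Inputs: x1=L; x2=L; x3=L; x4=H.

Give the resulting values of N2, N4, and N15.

N2 = H; N4 = H; N15 = H

N0 = x4 XOR x1 = H XOR L = H
N1 = NOT N0 = NOT H = L
N2 = x3 OR N0 = L OR H = H
N4 = NOT x1 = NOT L = H
N15 = N1 XOR N2 = L XOR H = H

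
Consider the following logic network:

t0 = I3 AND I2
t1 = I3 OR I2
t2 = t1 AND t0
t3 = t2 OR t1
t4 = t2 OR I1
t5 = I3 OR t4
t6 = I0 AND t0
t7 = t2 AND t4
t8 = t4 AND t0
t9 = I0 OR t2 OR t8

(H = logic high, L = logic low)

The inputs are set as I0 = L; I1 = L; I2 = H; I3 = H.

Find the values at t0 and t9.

t0 = I3 AND I2 = H AND H = H
t1 = I3 OR I2 = H OR H = H
t2 = t1 AND t0 = H AND H = H
t4 = t2 OR I1 = H OR L = H
t8 = t4 AND t0 = H AND H = H
t9 = I0 OR t2 OR t8 = L OR H OR H = H

t0 = H, t9 = H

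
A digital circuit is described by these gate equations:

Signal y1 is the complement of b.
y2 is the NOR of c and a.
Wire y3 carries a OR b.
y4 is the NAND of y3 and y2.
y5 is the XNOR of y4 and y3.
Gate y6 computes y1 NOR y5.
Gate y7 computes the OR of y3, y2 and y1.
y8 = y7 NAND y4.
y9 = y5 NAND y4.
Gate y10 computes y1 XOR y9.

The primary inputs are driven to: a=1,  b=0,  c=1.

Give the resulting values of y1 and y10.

y1 = 1  y10 = 1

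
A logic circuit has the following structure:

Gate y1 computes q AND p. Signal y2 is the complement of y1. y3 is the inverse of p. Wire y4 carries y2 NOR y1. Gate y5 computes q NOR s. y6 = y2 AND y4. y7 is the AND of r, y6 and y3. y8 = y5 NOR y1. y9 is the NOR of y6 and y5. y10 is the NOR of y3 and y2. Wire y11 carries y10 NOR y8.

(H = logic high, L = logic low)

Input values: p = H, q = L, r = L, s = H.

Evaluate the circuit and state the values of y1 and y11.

y1 = q AND p = L AND H = L
y2 = NOT y1 = NOT L = H
y3 = NOT p = NOT H = L
y5 = q NOR s = L NOR H = L
y8 = y5 NOR y1 = L NOR L = H
y10 = y3 NOR y2 = L NOR H = L
y11 = y10 NOR y8 = L NOR H = L

y1 = L, y11 = L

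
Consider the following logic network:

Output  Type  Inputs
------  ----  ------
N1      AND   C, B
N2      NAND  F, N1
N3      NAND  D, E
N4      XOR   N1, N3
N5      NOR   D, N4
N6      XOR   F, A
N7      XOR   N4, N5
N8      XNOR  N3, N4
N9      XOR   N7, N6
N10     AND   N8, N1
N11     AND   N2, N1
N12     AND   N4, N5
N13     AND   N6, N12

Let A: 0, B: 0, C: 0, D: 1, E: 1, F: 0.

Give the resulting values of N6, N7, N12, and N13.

N1 = C AND B = 0 AND 0 = 0
N3 = D NAND E = 1 NAND 1 = 0
N4 = N1 XOR N3 = 0 XOR 0 = 0
N5 = D NOR N4 = 1 NOR 0 = 0
N6 = F XOR A = 0 XOR 0 = 0
N7 = N4 XOR N5 = 0 XOR 0 = 0
N12 = N4 AND N5 = 0 AND 0 = 0
N13 = N6 AND N12 = 0 AND 0 = 0

N6 = 0, N7 = 0, N12 = 0, N13 = 0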